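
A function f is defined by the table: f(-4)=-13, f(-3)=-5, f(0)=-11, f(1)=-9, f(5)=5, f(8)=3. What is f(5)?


Reading from the table at x = 5

5


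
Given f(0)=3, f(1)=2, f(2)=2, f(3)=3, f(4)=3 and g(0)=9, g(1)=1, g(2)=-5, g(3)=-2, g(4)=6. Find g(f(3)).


f(3) = 3
g(3) = -2

-2


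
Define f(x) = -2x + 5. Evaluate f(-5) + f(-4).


f(-5) = 15
f(-4) = 13
Sum = 28

28


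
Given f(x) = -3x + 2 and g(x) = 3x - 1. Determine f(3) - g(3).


f(3) = -7
g(3) = 8
Difference = -15

-15


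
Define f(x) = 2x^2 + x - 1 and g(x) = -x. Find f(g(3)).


g(3) = -3
f(-3) = 2*(-3)^2 + 1*(-3) - 1 = 14

14


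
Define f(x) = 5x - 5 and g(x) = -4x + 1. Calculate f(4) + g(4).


0


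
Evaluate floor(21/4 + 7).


21/4 = 5.25
5.25 + 7 = 12.25
floor(12.25) = 12

12


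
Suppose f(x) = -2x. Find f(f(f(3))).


f(3) = -6
f(-6) = 12
f(12) = -24

-24


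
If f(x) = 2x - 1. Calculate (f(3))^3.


f(3) = 5
(5)^3 = 125

125


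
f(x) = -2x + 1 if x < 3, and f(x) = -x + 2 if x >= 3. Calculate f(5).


-3


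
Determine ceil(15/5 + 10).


15/5 = 3
3 + 10 = 13
ceil(13) = 13

13


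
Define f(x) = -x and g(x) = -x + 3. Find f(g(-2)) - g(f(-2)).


-6


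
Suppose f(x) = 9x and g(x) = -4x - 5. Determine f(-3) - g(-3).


-34


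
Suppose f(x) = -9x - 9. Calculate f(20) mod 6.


f(20) = -189
-189 mod 6 = 3

3


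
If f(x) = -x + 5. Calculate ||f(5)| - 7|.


f(5) = 0
|0| = 0
|0 - 7| = 7

7


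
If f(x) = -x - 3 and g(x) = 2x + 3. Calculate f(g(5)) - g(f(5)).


f(g(5)) = -16
g(f(5)) = -13
Difference = -3

-3


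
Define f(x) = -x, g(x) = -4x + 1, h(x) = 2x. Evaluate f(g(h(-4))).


h(-4) = -8
g(-8) = 33
f(33) = -33

-33


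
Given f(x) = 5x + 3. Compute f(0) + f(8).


f(0) = 3
f(8) = 43
Sum = 46

46


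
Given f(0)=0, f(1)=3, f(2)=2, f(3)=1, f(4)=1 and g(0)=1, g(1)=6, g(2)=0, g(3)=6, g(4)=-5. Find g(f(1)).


f(1) = 3
g(3) = 6

6


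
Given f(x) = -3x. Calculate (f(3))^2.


f(3) = -9
(-9)^2 = 81

81


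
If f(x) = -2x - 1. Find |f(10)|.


21


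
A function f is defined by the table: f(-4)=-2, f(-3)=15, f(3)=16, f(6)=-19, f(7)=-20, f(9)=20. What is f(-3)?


Reading from the table at x = -3

15


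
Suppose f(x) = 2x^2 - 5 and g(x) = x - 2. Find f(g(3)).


g(3) = 1
f(1) = 2*(1)^2 - 5 = -3

-3


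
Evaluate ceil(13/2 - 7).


13/2 = 6.5
6.5 - 7 = -0.5
ceil(-0.5) = 0

0


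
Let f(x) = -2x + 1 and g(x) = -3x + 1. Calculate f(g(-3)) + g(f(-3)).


f(g(-3)) = -19
g(f(-3)) = -20
Sum = -39

-39


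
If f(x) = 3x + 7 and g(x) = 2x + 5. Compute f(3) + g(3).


f(3) = 16
g(3) = 11
Sum = 27

27


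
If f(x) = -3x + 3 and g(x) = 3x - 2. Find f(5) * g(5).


-156


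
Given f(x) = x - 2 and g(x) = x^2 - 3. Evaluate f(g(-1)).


g(-1) = -2
f(-2) = -4

-4


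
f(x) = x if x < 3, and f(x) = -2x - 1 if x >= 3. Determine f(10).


10 satisfies x >= 3
f(10) = -21

-21


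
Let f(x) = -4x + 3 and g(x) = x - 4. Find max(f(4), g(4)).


f(4) = -13
g(4) = 0
max = 0

0


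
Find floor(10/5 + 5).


10/5 = 2
2 + 5 = 7
floor(7) = 7

7


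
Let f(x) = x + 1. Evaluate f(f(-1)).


f(-1) = 0
f(0) = 1

1


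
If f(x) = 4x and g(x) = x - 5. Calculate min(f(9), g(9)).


f(9) = 36
g(9) = 4
min = 4

4


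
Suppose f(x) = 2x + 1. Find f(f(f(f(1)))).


f(1) = 3
f(3) = 7
f(7) = 15
f(15) = 31

31


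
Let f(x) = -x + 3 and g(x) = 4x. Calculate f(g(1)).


g(1) = 4
f(4) = -1

-1


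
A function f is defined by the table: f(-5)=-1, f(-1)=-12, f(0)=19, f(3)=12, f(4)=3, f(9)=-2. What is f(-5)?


Reading from the table at x = -5

-1


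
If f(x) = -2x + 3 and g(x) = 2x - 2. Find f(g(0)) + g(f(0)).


f(g(0)) = 7
g(f(0)) = 4
Sum = 11

11


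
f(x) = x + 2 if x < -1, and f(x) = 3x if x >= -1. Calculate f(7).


7 satisfies x >= -1
f(7) = 21

21


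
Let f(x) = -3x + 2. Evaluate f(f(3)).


23


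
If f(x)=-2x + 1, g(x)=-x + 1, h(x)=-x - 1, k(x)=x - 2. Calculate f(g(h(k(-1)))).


3


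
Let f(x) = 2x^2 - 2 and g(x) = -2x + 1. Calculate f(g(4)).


g(4) = -7
f(-7) = 2*(-7)^2 - 2 = 96

96


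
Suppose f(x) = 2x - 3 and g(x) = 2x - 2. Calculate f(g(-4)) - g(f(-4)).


f(g(-4)) = -23
g(f(-4)) = -24
Difference = 1

1


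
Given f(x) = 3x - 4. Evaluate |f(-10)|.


f(-10) = -34
|-34| = 34

34


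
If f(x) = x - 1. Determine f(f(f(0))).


f(0) = -1
f(-1) = -2
f(-2) = -3

-3


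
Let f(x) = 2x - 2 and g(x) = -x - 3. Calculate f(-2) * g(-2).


f(-2) = -6
g(-2) = -1
Product = 6

6


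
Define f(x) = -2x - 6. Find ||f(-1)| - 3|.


1


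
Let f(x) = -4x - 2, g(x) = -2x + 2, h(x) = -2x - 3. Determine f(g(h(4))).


h(4) = -11
g(-11) = 24
f(24) = -98

-98


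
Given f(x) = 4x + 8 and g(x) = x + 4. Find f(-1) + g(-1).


f(-1) = 4
g(-1) = 3
Sum = 7

7


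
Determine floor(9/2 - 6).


-2


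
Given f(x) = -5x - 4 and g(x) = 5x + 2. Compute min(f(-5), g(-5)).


f(-5) = 21
g(-5) = -23
min = -23

-23


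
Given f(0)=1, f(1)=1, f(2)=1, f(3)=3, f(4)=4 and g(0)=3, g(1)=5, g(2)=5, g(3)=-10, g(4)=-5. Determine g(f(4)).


f(4) = 4
g(4) = -5

-5


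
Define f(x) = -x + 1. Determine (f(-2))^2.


f(-2) = 3
(3)^2 = 9

9


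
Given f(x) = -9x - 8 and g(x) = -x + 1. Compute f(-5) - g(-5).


f(-5) = 37
g(-5) = 6
Difference = 31

31


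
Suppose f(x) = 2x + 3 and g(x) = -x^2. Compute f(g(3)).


g(3) = -9
f(-9) = -15

-15


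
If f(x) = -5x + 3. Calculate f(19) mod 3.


f(19) = -92
-92 mod 3 = 1

1


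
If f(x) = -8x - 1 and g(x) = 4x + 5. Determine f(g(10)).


g(10) = 45
f(45) = -361

-361


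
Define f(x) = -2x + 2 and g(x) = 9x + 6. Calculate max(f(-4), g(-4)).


f(-4) = 10
g(-4) = -30
max = 10

10


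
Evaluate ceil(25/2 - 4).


25/2 = 12.5
12.5 - 4 = 8.5
ceil(8.5) = 9

9


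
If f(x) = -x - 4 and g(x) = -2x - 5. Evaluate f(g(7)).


g(7) = -19
f(-19) = 15

15


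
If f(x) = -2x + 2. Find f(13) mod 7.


f(13) = -24
-24 mod 7 = 4

4


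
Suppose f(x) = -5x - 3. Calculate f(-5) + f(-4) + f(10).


f(-5) = 22
f(-4) = 17
f(10) = -53
Sum = -14

-14


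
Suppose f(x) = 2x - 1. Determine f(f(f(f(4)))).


49


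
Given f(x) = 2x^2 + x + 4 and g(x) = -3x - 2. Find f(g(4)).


g(4) = -14
f(-14) = 2*(-14)^2 + 1*(-14) + 4 = 382

382


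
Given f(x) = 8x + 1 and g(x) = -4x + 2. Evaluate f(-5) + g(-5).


f(-5) = -39
g(-5) = 22
Sum = -17

-17


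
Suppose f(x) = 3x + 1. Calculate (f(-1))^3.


f(-1) = -2
(-2)^3 = -8

-8


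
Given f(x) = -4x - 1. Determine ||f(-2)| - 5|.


f(-2) = 7
|7| = 7
|7 - 5| = 2

2


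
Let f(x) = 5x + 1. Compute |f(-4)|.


f(-4) = -19
|-19| = 19

19


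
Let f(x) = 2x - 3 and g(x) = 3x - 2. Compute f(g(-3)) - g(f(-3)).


f(g(-3)) = -25
g(f(-3)) = -29
Difference = 4

4


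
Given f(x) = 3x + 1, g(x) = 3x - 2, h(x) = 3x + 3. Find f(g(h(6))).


h(6) = 21
g(21) = 61
f(61) = 184

184


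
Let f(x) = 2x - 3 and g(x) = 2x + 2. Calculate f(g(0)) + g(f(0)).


f(g(0)) = 1
g(f(0)) = -4
Sum = -3

-3


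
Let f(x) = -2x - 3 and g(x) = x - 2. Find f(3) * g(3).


f(3) = -9
g(3) = 1
Product = -9

-9


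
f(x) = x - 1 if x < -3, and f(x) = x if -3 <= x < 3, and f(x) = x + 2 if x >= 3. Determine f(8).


8 satisfies x >= 3
f(8) = 10

10


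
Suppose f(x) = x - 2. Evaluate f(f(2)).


f(2) = 0
f(0) = -2

-2


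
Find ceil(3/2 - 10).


-8


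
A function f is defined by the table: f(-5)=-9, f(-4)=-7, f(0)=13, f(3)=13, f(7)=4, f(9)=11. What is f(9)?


Reading from the table at x = 9

11


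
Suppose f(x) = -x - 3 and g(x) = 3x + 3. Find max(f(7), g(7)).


f(7) = -10
g(7) = 24
max = 24

24


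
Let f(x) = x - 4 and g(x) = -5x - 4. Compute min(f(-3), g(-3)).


f(-3) = -7
g(-3) = 11
min = -7

-7


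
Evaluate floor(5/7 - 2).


5/7 = 0.7143
0.7143 - 2 = -1.2857
floor(-1.2857) = -2

-2


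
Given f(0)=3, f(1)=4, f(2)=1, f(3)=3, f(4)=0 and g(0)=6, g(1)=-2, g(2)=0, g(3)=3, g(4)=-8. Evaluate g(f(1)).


-8


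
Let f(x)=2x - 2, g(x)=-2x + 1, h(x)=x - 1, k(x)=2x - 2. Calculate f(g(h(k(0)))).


k(0) = -2
h(-2) = -3
g(-3) = 7
f(7) = 12

12


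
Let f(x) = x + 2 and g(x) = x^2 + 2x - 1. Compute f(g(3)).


16


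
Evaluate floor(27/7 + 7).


27/7 = 3.8571
3.8571 + 7 = 10.8571
floor(10.8571) = 10

10


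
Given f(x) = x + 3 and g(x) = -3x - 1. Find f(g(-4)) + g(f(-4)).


f(g(-4)) = 14
g(f(-4)) = 2
Sum = 16

16


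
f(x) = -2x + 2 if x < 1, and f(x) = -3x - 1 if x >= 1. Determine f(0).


2


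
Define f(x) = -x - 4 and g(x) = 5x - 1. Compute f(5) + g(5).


15


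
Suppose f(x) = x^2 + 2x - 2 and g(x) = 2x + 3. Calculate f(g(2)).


g(2) = 7
f(7) = 1*(7)^2 + 2*(7) - 2 = 61

61


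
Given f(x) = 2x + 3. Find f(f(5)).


f(5) = 13
f(13) = 29

29


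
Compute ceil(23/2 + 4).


16


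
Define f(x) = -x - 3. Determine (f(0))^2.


9


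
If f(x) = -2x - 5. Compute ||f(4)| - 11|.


f(4) = -13
|-13| = 13
|13 - 11| = 2

2


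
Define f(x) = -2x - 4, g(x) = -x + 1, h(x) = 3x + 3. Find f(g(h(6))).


h(6) = 21
g(21) = -20
f(-20) = 36

36


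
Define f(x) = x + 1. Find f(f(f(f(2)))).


f(2) = 3
f(3) = 4
f(4) = 5
f(5) = 6

6


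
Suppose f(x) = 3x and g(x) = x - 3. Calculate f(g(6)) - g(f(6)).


f(g(6)) = 9
g(f(6)) = 15
Difference = -6

-6


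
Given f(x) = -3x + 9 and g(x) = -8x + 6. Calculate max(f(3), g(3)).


f(3) = 0
g(3) = -18
max = 0

0


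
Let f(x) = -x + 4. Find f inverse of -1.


Solve -x + 4 = -1
x = (-1 - 4) / (-1) = 5

5


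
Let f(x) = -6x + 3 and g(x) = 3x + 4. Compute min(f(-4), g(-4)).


-8


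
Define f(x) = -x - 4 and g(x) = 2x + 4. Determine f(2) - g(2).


f(2) = -6
g(2) = 8
Difference = -14

-14


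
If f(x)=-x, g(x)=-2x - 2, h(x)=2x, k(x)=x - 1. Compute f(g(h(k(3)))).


k(3) = 2
h(2) = 4
g(4) = -10
f(-10) = 10

10


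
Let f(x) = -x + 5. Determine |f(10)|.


f(10) = -5
|-5| = 5

5


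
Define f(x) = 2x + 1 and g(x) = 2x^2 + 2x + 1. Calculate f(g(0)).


g(0) = 1
f(1) = 3

3


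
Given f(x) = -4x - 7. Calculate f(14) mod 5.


2


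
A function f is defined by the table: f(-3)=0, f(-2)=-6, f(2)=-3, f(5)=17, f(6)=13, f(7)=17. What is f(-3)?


0


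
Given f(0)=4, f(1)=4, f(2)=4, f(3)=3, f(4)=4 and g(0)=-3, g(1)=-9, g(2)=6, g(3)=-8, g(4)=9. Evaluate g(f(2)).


f(2) = 4
g(4) = 9

9


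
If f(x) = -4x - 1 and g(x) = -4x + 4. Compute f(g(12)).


g(12) = -44
f(-44) = 175

175


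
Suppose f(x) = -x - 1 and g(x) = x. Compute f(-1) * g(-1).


f(-1) = 0
g(-1) = -1
Product = 0

0


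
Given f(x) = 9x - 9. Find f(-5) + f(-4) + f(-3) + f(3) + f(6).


f(-5) = -54
f(-4) = -45
f(-3) = -36
f(3) = 18
f(6) = 45
Sum = -72

-72


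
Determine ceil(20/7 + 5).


20/7 = 2.8571
2.8571 + 5 = 7.8571
ceil(7.8571) = 8

8


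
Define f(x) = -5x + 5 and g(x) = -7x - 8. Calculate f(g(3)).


g(3) = -29
f(-29) = 150

150


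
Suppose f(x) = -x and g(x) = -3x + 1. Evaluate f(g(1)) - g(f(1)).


f(g(1)) = 2
g(f(1)) = 4
Difference = -2

-2


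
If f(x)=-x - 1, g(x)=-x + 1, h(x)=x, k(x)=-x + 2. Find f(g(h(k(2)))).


k(2) = 0
h(0) = 0
g(0) = 1
f(1) = -2

-2


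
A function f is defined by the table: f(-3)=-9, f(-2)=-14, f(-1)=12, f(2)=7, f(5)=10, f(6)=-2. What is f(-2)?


Reading from the table at x = -2

-14


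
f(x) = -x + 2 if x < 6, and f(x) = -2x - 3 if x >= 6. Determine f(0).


0 satisfies x < 6
f(0) = 2

2


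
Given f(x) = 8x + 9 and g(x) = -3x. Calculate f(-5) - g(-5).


f(-5) = -31
g(-5) = 15
Difference = -46

-46


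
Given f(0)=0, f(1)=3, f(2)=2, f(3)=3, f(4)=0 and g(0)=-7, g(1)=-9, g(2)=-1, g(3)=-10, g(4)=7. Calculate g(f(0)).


f(0) = 0
g(0) = -7

-7


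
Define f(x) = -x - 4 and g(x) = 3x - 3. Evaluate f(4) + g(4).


f(4) = -8
g(4) = 9
Sum = 1

1


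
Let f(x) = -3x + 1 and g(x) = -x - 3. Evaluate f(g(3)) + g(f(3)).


f(g(3)) = 19
g(f(3)) = 5
Sum = 24

24


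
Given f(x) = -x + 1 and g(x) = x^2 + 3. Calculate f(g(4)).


g(4) = 19
f(19) = -18

-18


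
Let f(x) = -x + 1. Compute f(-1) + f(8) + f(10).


f(-1) = 2
f(8) = -7
f(10) = -9
Sum = -14

-14


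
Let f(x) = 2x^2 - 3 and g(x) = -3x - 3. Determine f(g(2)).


g(2) = -9
f(-9) = 2*(-9)^2 - 3 = 159

159


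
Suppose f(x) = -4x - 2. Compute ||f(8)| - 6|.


f(8) = -34
|-34| = 34
|34 - 6| = 28

28


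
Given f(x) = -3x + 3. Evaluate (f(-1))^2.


f(-1) = 6
(6)^2 = 36

36


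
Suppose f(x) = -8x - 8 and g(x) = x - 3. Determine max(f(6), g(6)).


3


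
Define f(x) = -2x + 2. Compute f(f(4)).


f(4) = -6
f(-6) = 14

14


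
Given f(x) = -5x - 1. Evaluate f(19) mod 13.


f(19) = -96
-96 mod 13 = 8

8


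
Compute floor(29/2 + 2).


29/2 = 14.5
14.5 + 2 = 16.5
floor(16.5) = 16

16


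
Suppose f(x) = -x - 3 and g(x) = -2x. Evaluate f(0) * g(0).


f(0) = -3
g(0) = 0
Product = 0

0


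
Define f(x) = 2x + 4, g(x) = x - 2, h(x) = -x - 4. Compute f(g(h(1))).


h(1) = -5
g(-5) = -7
f(-7) = -10

-10


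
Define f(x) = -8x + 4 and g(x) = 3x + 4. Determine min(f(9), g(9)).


f(9) = -68
g(9) = 31
min = -68

-68


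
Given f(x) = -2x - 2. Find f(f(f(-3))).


f(-3) = 4
f(4) = -10
f(-10) = 18

18


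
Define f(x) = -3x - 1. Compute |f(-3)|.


f(-3) = 8
|8| = 8

8


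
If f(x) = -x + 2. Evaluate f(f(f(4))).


f(4) = -2
f(-2) = 4
f(4) = -2

-2


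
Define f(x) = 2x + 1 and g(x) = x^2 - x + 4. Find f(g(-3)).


g(-3) = 16
f(16) = 33

33


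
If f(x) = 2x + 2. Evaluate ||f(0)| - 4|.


2


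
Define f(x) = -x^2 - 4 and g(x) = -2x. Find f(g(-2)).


g(-2) = 4
f(4) = (-1)*(4)^2 - 4 = -20

-20


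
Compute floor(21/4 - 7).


21/4 = 5.25
5.25 - 7 = -1.75
floor(-1.75) = -2

-2


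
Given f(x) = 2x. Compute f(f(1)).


f(1) = 2
f(2) = 4

4


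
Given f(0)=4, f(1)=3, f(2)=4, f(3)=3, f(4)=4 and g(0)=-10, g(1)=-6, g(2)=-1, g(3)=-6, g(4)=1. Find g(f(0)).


f(0) = 4
g(4) = 1

1


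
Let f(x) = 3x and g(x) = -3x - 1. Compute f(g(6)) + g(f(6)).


f(g(6)) = -57
g(f(6)) = -55
Sum = -112

-112


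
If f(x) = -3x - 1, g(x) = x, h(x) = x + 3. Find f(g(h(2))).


h(2) = 5
g(5) = 5
f(5) = -16

-16


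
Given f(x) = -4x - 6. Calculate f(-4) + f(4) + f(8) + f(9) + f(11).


f(-4) = 10
f(4) = -22
f(8) = -38
f(9) = -42
f(11) = -50
Sum = -142

-142


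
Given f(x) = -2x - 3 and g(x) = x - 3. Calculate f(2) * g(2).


7


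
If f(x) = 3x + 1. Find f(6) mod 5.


f(6) = 19
19 mod 5 = 4

4


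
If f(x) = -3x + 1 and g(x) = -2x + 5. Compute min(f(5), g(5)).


-14


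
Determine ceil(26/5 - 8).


26/5 = 5.2
5.2 - 8 = -2.8
ceil(-2.8) = -2

-2


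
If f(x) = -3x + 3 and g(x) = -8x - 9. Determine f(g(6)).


g(6) = -57
f(-57) = 174

174


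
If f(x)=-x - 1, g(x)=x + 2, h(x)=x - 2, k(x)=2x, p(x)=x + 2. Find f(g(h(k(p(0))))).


p(0) = 2
k(2) = 4
h(4) = 2
g(2) = 4
f(4) = -5

-5


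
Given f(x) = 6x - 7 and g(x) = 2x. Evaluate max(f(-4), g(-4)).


f(-4) = -31
g(-4) = -8
max = -8

-8


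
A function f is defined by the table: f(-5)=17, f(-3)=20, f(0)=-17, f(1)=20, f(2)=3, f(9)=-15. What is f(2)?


3


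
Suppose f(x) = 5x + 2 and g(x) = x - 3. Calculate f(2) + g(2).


f(2) = 12
g(2) = -1
Sum = 11

11


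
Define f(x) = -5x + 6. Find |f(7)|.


f(7) = -29
|-29| = 29

29


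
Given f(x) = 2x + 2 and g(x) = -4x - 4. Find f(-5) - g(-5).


f(-5) = -8
g(-5) = 16
Difference = -24

-24


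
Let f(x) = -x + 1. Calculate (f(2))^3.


f(2) = -1
(-1)^3 = -1

-1


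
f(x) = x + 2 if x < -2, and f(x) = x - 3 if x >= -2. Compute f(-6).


-6 satisfies x < -2
f(-6) = -4

-4


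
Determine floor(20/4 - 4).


20/4 = 5
5 - 4 = 1
floor(1) = 1

1


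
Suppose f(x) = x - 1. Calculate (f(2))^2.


f(2) = 1
(1)^2 = 1

1


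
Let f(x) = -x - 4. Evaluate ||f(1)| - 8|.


f(1) = -5
|-5| = 5
|5 - 8| = 3

3


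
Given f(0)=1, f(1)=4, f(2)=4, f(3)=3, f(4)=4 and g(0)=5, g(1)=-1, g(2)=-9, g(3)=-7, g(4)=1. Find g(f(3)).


f(3) = 3
g(3) = -7

-7


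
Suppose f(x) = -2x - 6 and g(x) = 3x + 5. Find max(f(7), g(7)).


f(7) = -20
g(7) = 26
max = 26

26


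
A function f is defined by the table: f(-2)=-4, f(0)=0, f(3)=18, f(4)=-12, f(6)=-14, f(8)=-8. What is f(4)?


Reading from the table at x = 4

-12


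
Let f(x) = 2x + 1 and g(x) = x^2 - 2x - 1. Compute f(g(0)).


g(0) = -1
f(-1) = -1

-1


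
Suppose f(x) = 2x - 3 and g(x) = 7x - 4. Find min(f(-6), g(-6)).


f(-6) = -15
g(-6) = -46
min = -46

-46


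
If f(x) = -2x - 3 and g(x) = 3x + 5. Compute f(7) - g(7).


f(7) = -17
g(7) = 26
Difference = -43

-43


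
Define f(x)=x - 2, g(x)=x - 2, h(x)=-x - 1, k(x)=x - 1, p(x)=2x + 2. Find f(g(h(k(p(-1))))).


p(-1) = 0
k(0) = -1
h(-1) = 0
g(0) = -2
f(-2) = -4

-4


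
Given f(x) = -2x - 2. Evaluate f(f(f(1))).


f(1) = -4
f(-4) = 6
f(6) = -14

-14


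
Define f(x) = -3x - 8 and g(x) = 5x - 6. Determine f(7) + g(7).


f(7) = -29
g(7) = 29
Sum = 0

0


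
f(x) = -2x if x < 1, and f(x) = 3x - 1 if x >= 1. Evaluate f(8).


8 satisfies x >= 1
f(8) = 23

23


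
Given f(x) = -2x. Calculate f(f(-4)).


f(-4) = 8
f(8) = -16

-16


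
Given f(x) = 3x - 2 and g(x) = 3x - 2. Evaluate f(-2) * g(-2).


f(-2) = -8
g(-2) = -8
Product = 64

64


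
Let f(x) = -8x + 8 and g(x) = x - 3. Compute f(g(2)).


g(2) = -1
f(-1) = 16

16


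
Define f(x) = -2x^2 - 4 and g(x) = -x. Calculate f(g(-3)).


g(-3) = 3
f(3) = (-2)*(3)^2 - 4 = -22

-22


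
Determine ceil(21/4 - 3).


3


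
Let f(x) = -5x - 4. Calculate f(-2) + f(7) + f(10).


f(-2) = 6
f(7) = -39
f(10) = -54
Sum = -87

-87


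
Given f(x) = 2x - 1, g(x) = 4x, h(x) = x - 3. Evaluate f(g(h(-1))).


h(-1) = -4
g(-4) = -16
f(-16) = -33

-33


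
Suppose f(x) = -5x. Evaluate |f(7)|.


f(7) = -35
|-35| = 35

35


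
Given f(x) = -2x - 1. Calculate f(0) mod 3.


f(0) = -1
-1 mod 3 = 2

2


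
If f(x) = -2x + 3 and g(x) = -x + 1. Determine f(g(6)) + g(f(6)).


f(g(6)) = 13
g(f(6)) = 10
Sum = 23

23


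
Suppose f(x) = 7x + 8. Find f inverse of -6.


Solve 7x + 8 = -6
x = (-6 - 8) / 7 = -2

-2


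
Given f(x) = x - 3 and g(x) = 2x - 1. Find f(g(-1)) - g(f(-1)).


f(g(-1)) = -6
g(f(-1)) = -9
Difference = 3

3


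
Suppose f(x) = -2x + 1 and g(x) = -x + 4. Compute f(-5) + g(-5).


f(-5) = 11
g(-5) = 9
Sum = 20

20


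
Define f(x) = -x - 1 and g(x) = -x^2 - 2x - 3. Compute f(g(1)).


g(1) = -6
f(-6) = 5

5


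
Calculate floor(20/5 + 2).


20/5 = 4
4 + 2 = 6
floor(6) = 6

6


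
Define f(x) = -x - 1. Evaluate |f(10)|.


11


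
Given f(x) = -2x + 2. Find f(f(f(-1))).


f(-1) = 4
f(4) = -6
f(-6) = 14

14


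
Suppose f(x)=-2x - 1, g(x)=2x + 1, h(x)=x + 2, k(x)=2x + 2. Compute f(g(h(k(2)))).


k(2) = 6
h(6) = 8
g(8) = 17
f(17) = -35

-35


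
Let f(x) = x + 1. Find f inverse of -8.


Solve x + 1 = -8
x = (-8 - 1) / 1 = -9

-9


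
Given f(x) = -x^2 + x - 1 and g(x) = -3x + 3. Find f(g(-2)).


g(-2) = 9
f(9) = (-1)*(9)^2 + 1*(9) - 1 = -73

-73


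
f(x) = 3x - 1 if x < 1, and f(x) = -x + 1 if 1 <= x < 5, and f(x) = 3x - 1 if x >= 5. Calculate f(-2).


-7


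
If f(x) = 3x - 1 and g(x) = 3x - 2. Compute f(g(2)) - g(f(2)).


f(g(2)) = 11
g(f(2)) = 13
Difference = -2

-2


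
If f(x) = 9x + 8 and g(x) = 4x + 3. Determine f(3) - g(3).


20


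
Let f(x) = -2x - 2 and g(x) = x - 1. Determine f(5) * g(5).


f(5) = -12
g(5) = 4
Product = -48

-48


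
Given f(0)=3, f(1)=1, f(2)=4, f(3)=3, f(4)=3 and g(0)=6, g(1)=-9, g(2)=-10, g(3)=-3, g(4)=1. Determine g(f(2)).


f(2) = 4
g(4) = 1

1


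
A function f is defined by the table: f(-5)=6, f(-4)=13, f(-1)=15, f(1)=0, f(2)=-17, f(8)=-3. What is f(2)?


Reading from the table at x = 2

-17


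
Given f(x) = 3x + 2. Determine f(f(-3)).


f(-3) = -7
f(-7) = -19

-19


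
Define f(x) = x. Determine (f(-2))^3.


-8


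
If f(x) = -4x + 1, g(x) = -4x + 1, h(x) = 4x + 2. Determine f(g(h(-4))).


h(-4) = -14
g(-14) = 57
f(57) = -227

-227


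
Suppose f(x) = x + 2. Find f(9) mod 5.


1


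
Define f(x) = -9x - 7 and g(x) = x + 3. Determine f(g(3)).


g(3) = 6
f(6) = -61

-61


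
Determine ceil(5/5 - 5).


5/5 = 1
1 - 5 = -4
ceil(-4) = -4

-4


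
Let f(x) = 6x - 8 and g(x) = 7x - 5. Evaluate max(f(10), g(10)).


f(10) = 52
g(10) = 65
max = 65

65


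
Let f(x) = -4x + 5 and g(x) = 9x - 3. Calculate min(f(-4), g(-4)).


f(-4) = 21
g(-4) = -39
min = -39

-39


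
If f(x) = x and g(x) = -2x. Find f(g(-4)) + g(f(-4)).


f(g(-4)) = 8
g(f(-4)) = 8
Sum = 16

16


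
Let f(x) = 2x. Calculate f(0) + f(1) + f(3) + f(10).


f(0) = 0
f(1) = 2
f(3) = 6
f(10) = 20
Sum = 28

28


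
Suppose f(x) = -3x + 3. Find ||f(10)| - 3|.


24


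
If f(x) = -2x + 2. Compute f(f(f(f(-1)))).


f(-1) = 4
f(4) = -6
f(-6) = 14
f(14) = -26

-26


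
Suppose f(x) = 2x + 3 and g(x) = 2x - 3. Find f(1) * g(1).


f(1) = 5
g(1) = -1
Product = -5

-5


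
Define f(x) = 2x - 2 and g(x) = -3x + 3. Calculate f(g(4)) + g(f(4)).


f(g(4)) = -20
g(f(4)) = -15
Sum = -35

-35


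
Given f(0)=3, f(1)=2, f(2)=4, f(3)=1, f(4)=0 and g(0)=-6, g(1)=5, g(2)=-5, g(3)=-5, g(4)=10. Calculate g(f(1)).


f(1) = 2
g(2) = -5

-5


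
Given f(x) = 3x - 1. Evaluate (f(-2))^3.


f(-2) = -7
(-7)^3 = -343

-343


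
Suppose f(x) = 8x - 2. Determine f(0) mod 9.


7


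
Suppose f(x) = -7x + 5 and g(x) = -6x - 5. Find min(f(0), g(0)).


f(0) = 5
g(0) = -5
min = -5

-5


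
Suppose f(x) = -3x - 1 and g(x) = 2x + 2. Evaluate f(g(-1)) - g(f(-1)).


f(g(-1)) = -1
g(f(-1)) = 6
Difference = -7

-7


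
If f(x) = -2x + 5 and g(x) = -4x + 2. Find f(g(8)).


g(8) = -30
f(-30) = 65

65


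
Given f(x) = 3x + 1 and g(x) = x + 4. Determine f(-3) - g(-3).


f(-3) = -8
g(-3) = 1
Difference = -9

-9


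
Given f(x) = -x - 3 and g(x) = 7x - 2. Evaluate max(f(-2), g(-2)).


f(-2) = -1
g(-2) = -16
max = -1

-1


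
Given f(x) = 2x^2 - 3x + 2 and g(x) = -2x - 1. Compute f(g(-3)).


g(-3) = 5
f(5) = 2*(5)^2 - 3*(5) + 2 = 37

37


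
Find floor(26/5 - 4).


26/5 = 5.2
5.2 - 4 = 1.2
floor(1.2) = 1

1


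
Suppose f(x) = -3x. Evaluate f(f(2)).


f(2) = -6
f(-6) = 18

18


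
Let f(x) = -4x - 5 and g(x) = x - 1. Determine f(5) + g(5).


-21


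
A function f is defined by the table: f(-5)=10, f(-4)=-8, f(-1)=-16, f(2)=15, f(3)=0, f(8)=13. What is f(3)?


0


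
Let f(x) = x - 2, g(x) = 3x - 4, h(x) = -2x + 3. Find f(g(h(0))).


3


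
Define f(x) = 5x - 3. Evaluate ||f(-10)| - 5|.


f(-10) = -53
|-53| = 53
|53 - 5| = 48

48


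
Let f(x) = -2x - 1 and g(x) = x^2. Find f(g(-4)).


g(-4) = 16
f(16) = -33

-33


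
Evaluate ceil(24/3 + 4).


12


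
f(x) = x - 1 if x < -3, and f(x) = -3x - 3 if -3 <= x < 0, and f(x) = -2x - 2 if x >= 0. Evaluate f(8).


-18


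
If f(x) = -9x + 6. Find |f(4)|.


f(4) = -30
|-30| = 30

30


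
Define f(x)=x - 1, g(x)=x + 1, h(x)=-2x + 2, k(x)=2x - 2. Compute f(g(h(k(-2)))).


k(-2) = -6
h(-6) = 14
g(14) = 15
f(15) = 14

14


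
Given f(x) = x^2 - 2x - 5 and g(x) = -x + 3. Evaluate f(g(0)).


g(0) = 3
f(3) = 1*(3)^2 - 2*(3) - 5 = -2

-2


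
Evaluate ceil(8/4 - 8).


8/4 = 2
2 - 8 = -6
ceil(-6) = -6

-6


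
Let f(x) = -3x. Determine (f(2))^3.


-216


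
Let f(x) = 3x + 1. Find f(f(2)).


22


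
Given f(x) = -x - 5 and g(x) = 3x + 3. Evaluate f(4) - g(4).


f(4) = -9
g(4) = 15
Difference = -24

-24


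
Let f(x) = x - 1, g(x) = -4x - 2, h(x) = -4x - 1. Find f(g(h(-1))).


h(-1) = 3
g(3) = -14
f(-14) = -15

-15


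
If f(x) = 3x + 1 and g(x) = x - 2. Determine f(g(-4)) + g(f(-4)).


f(g(-4)) = -17
g(f(-4)) = -13
Sum = -30

-30


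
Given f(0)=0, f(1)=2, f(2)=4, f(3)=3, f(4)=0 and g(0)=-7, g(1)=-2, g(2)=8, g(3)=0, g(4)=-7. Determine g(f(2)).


-7


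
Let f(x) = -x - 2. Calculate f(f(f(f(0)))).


f(0) = -2
f(-2) = 0
f(0) = -2
f(-2) = 0

0


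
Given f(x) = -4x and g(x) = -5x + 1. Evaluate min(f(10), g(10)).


f(10) = -40
g(10) = -49
min = -49

-49


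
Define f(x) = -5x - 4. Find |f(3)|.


f(3) = -19
|-19| = 19

19


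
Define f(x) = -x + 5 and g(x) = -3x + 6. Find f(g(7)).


20


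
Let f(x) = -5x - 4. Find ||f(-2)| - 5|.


1


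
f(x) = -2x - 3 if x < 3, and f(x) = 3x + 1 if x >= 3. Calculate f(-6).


-6 satisfies x < 3
f(-6) = 9

9


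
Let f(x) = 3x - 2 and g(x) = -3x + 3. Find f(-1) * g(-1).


f(-1) = -5
g(-1) = 6
Product = -30

-30


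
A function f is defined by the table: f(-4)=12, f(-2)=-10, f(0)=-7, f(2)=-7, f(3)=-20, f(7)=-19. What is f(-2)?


Reading from the table at x = -2

-10


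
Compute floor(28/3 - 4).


28/3 = 9.3333
9.3333 - 4 = 5.3333
floor(5.3333) = 5

5


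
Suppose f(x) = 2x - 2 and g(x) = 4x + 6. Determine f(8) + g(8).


f(8) = 14
g(8) = 38
Sum = 52

52


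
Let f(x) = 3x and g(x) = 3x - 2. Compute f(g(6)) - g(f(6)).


-4


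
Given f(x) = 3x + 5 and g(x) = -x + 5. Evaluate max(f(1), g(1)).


f(1) = 8
g(1) = 4
max = 8

8


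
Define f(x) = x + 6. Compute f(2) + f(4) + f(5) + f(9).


f(2) = 8
f(4) = 10
f(5) = 11
f(9) = 15
Sum = 44

44


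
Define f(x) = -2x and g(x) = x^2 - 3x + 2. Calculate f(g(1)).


g(1) = 0
f(0) = 0

0


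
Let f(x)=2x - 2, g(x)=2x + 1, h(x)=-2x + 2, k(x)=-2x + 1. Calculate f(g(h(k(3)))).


k(3) = -5
h(-5) = 12
g(12) = 25
f(25) = 48

48


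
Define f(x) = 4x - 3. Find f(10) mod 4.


f(10) = 37
37 mod 4 = 1

1


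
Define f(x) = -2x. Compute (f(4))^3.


f(4) = -8
(-8)^3 = -512

-512


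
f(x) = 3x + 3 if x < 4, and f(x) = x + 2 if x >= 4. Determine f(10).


10 satisfies x >= 4
f(10) = 12

12


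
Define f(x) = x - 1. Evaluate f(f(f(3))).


f(3) = 2
f(2) = 1
f(1) = 0

0


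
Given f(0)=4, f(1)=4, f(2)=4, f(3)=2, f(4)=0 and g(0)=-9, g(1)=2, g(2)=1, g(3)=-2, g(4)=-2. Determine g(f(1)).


-2


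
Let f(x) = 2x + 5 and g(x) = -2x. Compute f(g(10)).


-35


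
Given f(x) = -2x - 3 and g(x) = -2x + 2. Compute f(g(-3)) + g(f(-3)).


f(g(-3)) = -19
g(f(-3)) = -4
Sum = -23

-23


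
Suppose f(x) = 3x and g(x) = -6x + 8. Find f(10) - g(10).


f(10) = 30
g(10) = -52
Difference = 82

82


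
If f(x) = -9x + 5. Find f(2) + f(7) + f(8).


f(2) = -13
f(7) = -58
f(8) = -67
Sum = -138

-138


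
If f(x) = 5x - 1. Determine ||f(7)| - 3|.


31


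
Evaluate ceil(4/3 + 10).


12


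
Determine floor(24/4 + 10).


24/4 = 6
6 + 10 = 16
floor(16) = 16

16


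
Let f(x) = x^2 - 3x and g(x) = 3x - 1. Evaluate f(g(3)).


g(3) = 8
f(8) = 1*(8)^2 - 3*(8) = 40

40


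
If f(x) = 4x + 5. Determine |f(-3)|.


f(-3) = -7
|-7| = 7

7


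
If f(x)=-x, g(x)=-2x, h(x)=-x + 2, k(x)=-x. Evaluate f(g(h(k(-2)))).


k(-2) = 2
h(2) = 0
g(0) = 0
f(0) = 0

0


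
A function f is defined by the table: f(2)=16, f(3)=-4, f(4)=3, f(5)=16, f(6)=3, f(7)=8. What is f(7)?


Reading from the table at x = 7

8


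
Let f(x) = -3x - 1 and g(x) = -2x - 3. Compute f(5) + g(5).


f(5) = -16
g(5) = -13
Sum = -29

-29


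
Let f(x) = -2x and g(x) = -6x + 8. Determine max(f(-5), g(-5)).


f(-5) = 10
g(-5) = 38
max = 38

38


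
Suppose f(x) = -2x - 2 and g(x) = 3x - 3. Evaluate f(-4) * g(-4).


f(-4) = 6
g(-4) = -15
Product = -90

-90


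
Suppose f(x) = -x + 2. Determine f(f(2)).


f(2) = 0
f(0) = 2

2


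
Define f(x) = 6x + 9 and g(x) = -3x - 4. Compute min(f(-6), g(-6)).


f(-6) = -27
g(-6) = 14
min = -27

-27


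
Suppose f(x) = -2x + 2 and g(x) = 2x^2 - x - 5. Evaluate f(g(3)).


-18


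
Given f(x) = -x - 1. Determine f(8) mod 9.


f(8) = -9
-9 mod 9 = 0

0


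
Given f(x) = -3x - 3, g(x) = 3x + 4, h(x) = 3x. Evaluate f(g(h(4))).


h(4) = 12
g(12) = 40
f(40) = -123

-123


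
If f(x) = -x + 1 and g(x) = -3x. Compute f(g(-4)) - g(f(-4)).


4


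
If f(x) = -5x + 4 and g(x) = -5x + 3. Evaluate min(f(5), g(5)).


-22


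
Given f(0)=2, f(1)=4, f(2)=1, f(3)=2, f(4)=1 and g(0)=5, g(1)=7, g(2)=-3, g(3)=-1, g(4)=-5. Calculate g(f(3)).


f(3) = 2
g(2) = -3

-3


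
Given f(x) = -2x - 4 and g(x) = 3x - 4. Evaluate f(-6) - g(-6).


f(-6) = 8
g(-6) = -22
Difference = 30

30


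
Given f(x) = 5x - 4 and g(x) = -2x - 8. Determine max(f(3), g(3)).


11


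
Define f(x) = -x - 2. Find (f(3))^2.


f(3) = -5
(-5)^2 = 25

25


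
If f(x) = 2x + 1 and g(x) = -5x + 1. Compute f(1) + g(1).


-1


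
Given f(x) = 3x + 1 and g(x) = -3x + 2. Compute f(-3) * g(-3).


f(-3) = -8
g(-3) = 11
Product = -88

-88


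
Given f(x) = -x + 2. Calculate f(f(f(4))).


-2


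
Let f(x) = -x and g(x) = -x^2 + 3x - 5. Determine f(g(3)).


g(3) = -5
f(-5) = 5

5


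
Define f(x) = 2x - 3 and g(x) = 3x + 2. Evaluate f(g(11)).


67


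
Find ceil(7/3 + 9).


7/3 = 2.3333
2.3333 + 9 = 11.3333
ceil(11.3333) = 12

12


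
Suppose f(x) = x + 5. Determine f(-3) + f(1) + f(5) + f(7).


f(-3) = 2
f(1) = 6
f(5) = 10
f(7) = 12
Sum = 30

30


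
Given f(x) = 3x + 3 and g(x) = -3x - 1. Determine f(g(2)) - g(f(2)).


f(g(2)) = -18
g(f(2)) = -28
Difference = 10

10


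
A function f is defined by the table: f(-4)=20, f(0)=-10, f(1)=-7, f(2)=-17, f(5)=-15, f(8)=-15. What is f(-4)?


Reading from the table at x = -4

20


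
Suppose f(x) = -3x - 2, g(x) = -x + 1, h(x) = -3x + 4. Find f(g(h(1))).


-2


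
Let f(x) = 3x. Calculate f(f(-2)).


f(-2) = -6
f(-6) = -18

-18


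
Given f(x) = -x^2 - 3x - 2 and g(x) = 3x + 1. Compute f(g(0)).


g(0) = 1
f(1) = (-1)*(1)^2 - 3*(1) - 2 = -6

-6


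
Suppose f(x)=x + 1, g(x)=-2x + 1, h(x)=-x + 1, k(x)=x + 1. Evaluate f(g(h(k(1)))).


k(1) = 2
h(2) = -1
g(-1) = 3
f(3) = 4

4


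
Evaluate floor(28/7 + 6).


28/7 = 4
4 + 6 = 10
floor(10) = 10

10


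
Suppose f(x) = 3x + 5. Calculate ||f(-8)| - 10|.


f(-8) = -19
|-19| = 19
|19 - 10| = 9

9


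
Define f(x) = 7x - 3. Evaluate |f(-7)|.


f(-7) = -52
|-52| = 52

52


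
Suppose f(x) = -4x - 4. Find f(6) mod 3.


f(6) = -28
-28 mod 3 = 2

2


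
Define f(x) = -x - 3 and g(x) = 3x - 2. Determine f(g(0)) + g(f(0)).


f(g(0)) = -1
g(f(0)) = -11
Sum = -12

-12


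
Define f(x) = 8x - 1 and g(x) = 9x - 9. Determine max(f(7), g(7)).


f(7) = 55
g(7) = 54
max = 55

55


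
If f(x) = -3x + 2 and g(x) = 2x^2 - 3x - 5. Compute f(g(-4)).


g(-4) = 39
f(39) = -115

-115


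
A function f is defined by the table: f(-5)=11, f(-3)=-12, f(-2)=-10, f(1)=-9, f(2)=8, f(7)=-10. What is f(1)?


Reading from the table at x = 1

-9


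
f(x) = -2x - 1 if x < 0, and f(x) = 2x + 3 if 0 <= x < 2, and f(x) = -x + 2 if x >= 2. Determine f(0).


3


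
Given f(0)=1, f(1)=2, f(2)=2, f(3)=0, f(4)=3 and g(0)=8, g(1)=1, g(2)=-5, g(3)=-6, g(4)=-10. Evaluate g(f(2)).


-5


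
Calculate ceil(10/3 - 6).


10/3 = 3.3333
3.3333 - 6 = -2.6667
ceil(-2.6667) = -2

-2


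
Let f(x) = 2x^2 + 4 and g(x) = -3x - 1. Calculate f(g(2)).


g(2) = -7
f(-7) = 2*(-7)^2 + 4 = 102

102


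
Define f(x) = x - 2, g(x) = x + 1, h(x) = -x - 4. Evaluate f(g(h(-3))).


-2


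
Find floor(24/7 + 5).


24/7 = 3.4286
3.4286 + 5 = 8.4286
floor(8.4286) = 8

8


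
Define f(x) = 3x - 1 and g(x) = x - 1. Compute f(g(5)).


g(5) = 4
f(4) = 11

11


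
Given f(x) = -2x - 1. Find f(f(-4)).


f(-4) = 7
f(7) = -15

-15


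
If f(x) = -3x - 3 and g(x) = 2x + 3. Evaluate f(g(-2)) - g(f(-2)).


f(g(-2)) = 0
g(f(-2)) = 9
Difference = -9

-9


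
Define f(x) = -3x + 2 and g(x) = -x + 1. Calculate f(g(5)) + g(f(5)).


28


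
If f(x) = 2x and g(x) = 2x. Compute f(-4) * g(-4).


f(-4) = -8
g(-4) = -8
Product = 64

64


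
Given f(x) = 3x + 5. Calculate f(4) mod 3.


f(4) = 17
17 mod 3 = 2

2


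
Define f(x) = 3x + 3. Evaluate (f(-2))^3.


f(-2) = -3
(-3)^3 = -27

-27


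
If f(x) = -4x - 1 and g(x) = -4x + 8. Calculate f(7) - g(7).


f(7) = -29
g(7) = -20
Difference = -9

-9


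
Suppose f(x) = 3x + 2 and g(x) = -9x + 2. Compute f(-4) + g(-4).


f(-4) = -10
g(-4) = 38
Sum = 28

28


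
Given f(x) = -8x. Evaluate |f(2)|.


f(2) = -16
|-16| = 16

16


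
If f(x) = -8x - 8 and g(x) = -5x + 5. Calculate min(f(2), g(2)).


f(2) = -24
g(2) = -5
min = -24

-24


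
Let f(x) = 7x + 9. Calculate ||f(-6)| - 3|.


f(-6) = -33
|-33| = 33
|33 - 3| = 30

30


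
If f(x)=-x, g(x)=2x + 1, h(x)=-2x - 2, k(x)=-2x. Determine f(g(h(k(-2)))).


k(-2) = 4
h(4) = -10
g(-10) = -19
f(-19) = 19

19


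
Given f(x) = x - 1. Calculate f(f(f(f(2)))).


f(2) = 1
f(1) = 0
f(0) = -1
f(-1) = -2

-2


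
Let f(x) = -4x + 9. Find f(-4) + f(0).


f(-4) = 25
f(0) = 9
Sum = 34

34


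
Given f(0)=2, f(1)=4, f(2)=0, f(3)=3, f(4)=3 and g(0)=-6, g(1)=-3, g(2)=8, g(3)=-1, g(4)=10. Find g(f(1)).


f(1) = 4
g(4) = 10

10


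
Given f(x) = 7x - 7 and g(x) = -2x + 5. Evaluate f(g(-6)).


g(-6) = 17
f(17) = 112

112


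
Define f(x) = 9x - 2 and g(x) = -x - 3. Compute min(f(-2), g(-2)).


-20


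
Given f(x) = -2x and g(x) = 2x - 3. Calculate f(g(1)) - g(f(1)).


f(g(1)) = 2
g(f(1)) = -7
Difference = 9

9


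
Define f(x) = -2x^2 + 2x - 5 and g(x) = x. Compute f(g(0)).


-5


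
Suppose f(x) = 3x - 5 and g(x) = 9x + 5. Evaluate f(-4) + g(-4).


f(-4) = -17
g(-4) = -31
Sum = -48

-48


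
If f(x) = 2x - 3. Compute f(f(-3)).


f(-3) = -9
f(-9) = -21

-21


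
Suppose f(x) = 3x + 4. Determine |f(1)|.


f(1) = 7
|7| = 7

7


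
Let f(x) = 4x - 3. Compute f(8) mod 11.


7


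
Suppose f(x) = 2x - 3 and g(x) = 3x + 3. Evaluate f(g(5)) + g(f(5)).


f(g(5)) = 33
g(f(5)) = 24
Sum = 57

57


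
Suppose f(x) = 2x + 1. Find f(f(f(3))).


f(3) = 7
f(7) = 15
f(15) = 31

31


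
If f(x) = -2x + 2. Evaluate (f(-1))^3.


64


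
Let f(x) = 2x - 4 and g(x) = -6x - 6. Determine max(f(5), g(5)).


f(5) = 6
g(5) = -36
max = 6

6


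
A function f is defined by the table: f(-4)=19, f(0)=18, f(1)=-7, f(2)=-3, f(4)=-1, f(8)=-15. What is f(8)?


-15


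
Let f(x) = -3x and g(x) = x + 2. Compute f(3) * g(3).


f(3) = -9
g(3) = 5
Product = -45

-45


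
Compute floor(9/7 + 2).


9/7 = 1.2857
1.2857 + 2 = 3.2857
floor(3.2857) = 3

3


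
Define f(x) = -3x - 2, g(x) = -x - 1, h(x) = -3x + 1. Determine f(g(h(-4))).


h(-4) = 13
g(13) = -14
f(-14) = 40

40


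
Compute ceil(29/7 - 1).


29/7 = 4.1429
4.1429 - 1 = 3.1429
ceil(3.1429) = 4

4


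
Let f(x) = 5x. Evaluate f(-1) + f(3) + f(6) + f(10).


f(-1) = -5
f(3) = 15
f(6) = 30
f(10) = 50
Sum = 90

90


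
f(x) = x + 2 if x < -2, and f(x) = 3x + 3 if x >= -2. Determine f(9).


9 satisfies x >= -2
f(9) = 30

30


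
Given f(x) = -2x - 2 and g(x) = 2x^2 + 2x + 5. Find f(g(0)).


g(0) = 5
f(5) = -12

-12


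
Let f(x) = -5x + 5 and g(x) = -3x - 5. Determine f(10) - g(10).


f(10) = -45
g(10) = -35
Difference = -10

-10


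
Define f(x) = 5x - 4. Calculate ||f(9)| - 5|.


f(9) = 41
|41| = 41
|41 - 5| = 36

36


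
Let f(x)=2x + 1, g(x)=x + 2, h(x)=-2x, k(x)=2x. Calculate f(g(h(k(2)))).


k(2) = 4
h(4) = -8
g(-8) = -6
f(-6) = -11

-11


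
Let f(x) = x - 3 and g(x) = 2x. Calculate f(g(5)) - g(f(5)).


3


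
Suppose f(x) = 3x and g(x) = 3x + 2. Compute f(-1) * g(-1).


f(-1) = -3
g(-1) = -1
Product = 3

3


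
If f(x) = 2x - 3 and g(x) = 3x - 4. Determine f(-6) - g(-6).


f(-6) = -15
g(-6) = -22
Difference = 7

7


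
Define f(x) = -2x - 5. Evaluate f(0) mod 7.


f(0) = -5
-5 mod 7 = 2

2


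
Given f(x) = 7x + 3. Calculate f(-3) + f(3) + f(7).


f(-3) = -18
f(3) = 24
f(7) = 52
Sum = 58

58


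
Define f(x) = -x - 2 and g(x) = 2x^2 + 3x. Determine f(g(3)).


g(3) = 27
f(27) = -29

-29


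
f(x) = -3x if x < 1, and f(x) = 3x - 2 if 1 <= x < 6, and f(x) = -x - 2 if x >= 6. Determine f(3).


3 satisfies 1 <= x < 6
f(3) = 7

7


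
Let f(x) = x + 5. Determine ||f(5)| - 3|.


f(5) = 10
|10| = 10
|10 - 3| = 7

7


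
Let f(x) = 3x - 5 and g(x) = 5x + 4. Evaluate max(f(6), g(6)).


f(6) = 13
g(6) = 34
max = 34

34


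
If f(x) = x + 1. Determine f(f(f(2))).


5


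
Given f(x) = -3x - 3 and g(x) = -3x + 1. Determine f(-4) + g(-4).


22


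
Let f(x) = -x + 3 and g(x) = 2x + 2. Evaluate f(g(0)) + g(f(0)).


9


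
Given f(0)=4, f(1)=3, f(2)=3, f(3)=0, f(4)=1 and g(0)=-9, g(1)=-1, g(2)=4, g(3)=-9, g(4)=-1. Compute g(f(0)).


f(0) = 4
g(4) = -1

-1


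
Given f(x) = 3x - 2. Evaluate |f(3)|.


f(3) = 7
|7| = 7

7


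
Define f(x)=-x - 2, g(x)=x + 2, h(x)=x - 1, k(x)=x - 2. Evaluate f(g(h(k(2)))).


k(2) = 0
h(0) = -1
g(-1) = 1
f(1) = -3

-3


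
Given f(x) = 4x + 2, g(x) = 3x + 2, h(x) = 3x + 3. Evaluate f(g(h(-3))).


h(-3) = -6
g(-6) = -16
f(-16) = -62

-62


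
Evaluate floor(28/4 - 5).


28/4 = 7
7 - 5 = 2
floor(2) = 2

2


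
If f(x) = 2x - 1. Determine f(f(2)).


f(2) = 3
f(3) = 5

5


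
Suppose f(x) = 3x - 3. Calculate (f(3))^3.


f(3) = 6
(6)^3 = 216

216


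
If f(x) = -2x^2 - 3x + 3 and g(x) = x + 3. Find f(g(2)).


g(2) = 5
f(5) = (-2)*(5)^2 - 3*(5) + 3 = -62

-62


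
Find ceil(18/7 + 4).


18/7 = 2.5714
2.5714 + 4 = 6.5714
ceil(6.5714) = 7

7


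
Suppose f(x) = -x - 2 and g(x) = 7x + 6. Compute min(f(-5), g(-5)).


-29


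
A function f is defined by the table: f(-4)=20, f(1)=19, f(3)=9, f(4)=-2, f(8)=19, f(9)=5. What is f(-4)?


Reading from the table at x = -4

20


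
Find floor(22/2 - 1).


22/2 = 11
11 - 1 = 10
floor(10) = 10

10


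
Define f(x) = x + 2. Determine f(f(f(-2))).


f(-2) = 0
f(0) = 2
f(2) = 4

4


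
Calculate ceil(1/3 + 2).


1/3 = 0.3333
0.3333 + 2 = 2.3333
ceil(2.3333) = 3

3


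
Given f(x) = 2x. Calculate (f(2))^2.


f(2) = 4
(4)^2 = 16

16


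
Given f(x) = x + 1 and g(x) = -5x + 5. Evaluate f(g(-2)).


g(-2) = 15
f(15) = 16

16


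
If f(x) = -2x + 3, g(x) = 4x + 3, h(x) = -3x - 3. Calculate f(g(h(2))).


h(2) = -9
g(-9) = -33
f(-33) = 69

69


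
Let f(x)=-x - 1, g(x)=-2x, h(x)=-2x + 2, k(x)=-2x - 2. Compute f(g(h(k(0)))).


k(0) = -2
h(-2) = 6
g(6) = -12
f(-12) = 11

11


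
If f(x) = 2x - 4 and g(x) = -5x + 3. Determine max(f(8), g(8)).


f(8) = 12
g(8) = -37
max = 12

12


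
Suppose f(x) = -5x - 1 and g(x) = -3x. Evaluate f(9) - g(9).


f(9) = -46
g(9) = -27
Difference = -19

-19
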